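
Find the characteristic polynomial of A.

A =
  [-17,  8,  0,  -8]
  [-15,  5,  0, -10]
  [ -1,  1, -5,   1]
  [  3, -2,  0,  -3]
x^4 + 20*x^3 + 150*x^2 + 500*x + 625

Expanding det(x·I − A) (e.g. by cofactor expansion or by noting that A is similar to its Jordan form J, which has the same characteristic polynomial as A) gives
  χ_A(x) = x^4 + 20*x^3 + 150*x^2 + 500*x + 625
which factors as (x + 5)^4. The eigenvalues (with algebraic multiplicities) are λ = -5 with multiplicity 4.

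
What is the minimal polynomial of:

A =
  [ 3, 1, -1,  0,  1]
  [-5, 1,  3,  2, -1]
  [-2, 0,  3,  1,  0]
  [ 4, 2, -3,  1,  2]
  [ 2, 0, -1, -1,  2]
x^2 - 4*x + 4

The characteristic polynomial is χ_A(x) = (x - 2)^5, so the eigenvalues are known. The minimal polynomial is
  m_A(x) = Π_λ (x − λ)^{k_λ}
where k_λ is the size of the *largest* Jordan block for λ (equivalently, the smallest k with (A − λI)^k v = 0 for every generalised eigenvector v of λ).

  λ = 2: largest Jordan block has size 2, contributing (x − 2)^2

So m_A(x) = (x - 2)^2 = x^2 - 4*x + 4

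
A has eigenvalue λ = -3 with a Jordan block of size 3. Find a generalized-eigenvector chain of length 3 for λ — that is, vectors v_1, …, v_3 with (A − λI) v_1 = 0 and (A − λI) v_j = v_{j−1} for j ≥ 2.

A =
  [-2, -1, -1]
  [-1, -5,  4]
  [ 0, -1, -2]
A Jordan chain for λ = -3 of length 3:
v_1 = (2, 1, 1)ᵀ
v_2 = (1, -1, 0)ᵀ
v_3 = (1, 0, 0)ᵀ

Let N = A − (-3)·I. We want v_3 with N^3 v_3 = 0 but N^2 v_3 ≠ 0; then v_{j-1} := N · v_j for j = 3, …, 2.

Pick v_3 = (1, 0, 0)ᵀ.
Then v_2 = N · v_3 = (1, -1, 0)ᵀ.
Then v_1 = N · v_2 = (2, 1, 1)ᵀ.

Sanity check: (A − (-3)·I) v_1 = (0, 0, 0)ᵀ = 0. ✓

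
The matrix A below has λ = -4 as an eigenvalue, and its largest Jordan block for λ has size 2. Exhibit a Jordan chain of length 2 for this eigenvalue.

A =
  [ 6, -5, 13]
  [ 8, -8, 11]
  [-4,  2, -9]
A Jordan chain for λ = -4 of length 2:
v_1 = (-2, -4, 0)ᵀ
v_2 = (5, 0, -4)ᵀ

Let N = A − (-4)·I. We want v_2 with N^2 v_2 = 0 but N^1 v_2 ≠ 0; then v_{j-1} := N · v_j for j = 2, …, 2.

Pick v_2 = (5, 0, -4)ᵀ.
Then v_1 = N · v_2 = (-2, -4, 0)ᵀ.

Sanity check: (A − (-4)·I) v_1 = (0, 0, 0)ᵀ = 0. ✓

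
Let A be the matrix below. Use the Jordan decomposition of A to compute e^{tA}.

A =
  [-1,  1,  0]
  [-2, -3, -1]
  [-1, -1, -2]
e^{tA} =
  [-t^2*exp(-2*t)/2 + t*exp(-2*t) + exp(-2*t), t*exp(-2*t), -t^2*exp(-2*t)/2]
  [t^2*exp(-2*t)/2 - 2*t*exp(-2*t), -t*exp(-2*t) + exp(-2*t), t^2*exp(-2*t)/2 - t*exp(-2*t)]
  [t^2*exp(-2*t)/2 - t*exp(-2*t), -t*exp(-2*t), t^2*exp(-2*t)/2 + exp(-2*t)]

Strategy: write A = P · J · P⁻¹ where J is a Jordan canonical form, so e^{tA} = P · e^{tJ} · P⁻¹, and e^{tJ} can be computed block-by-block.

A has Jordan form
J =
  [-2,  1,  0]
  [ 0, -2,  1]
  [ 0,  0, -2]
(up to reordering of blocks).

Per-block formulas:
  For a 3×3 Jordan block J_3(-2): exp(t · J_3(-2)) = e^(-2t)·(I + t·N + (t^2/2)·N^2), where N is the 3×3 nilpotent shift.

After assembling e^{tJ} and conjugating by P, we get:

e^{tA} =
  [-t^2*exp(-2*t)/2 + t*exp(-2*t) + exp(-2*t), t*exp(-2*t), -t^2*exp(-2*t)/2]
  [t^2*exp(-2*t)/2 - 2*t*exp(-2*t), -t*exp(-2*t) + exp(-2*t), t^2*exp(-2*t)/2 - t*exp(-2*t)]
  [t^2*exp(-2*t)/2 - t*exp(-2*t), -t*exp(-2*t), t^2*exp(-2*t)/2 + exp(-2*t)]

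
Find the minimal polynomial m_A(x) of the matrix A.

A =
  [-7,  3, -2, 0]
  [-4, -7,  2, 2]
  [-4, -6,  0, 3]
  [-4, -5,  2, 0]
x^4 + 14*x^3 + 69*x^2 + 140*x + 100

The characteristic polynomial is χ_A(x) = (x + 2)^2*(x + 5)^2, so the eigenvalues are known. The minimal polynomial is
  m_A(x) = Π_λ (x − λ)^{k_λ}
where k_λ is the size of the *largest* Jordan block for λ (equivalently, the smallest k with (A − λI)^k v = 0 for every generalised eigenvector v of λ).

  λ = -5: largest Jordan block has size 2, contributing (x + 5)^2
  λ = -2: largest Jordan block has size 2, contributing (x + 2)^2

So m_A(x) = (x + 2)^2*(x + 5)^2 = x^4 + 14*x^3 + 69*x^2 + 140*x + 100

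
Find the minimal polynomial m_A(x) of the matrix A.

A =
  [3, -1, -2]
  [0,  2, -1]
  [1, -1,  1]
x^3 - 6*x^2 + 12*x - 8

The characteristic polynomial is χ_A(x) = (x - 2)^3, so the eigenvalues are known. The minimal polynomial is
  m_A(x) = Π_λ (x − λ)^{k_λ}
where k_λ is the size of the *largest* Jordan block for λ (equivalently, the smallest k with (A − λI)^k v = 0 for every generalised eigenvector v of λ).

  λ = 2: largest Jordan block has size 3, contributing (x − 2)^3

So m_A(x) = (x - 2)^3 = x^3 - 6*x^2 + 12*x - 8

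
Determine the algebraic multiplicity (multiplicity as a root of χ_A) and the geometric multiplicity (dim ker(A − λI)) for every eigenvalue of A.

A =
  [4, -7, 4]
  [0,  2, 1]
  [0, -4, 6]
λ = 4: alg = 3, geom = 1

Step 1 — factor the characteristic polynomial to read off the algebraic multiplicities:
  χ_A(x) = (x - 4)^3

Step 2 — compute geometric multiplicities via the rank-nullity identity g(λ) = n − rank(A − λI):
  rank(A − (4)·I) = 2, so dim ker(A − (4)·I) = n − 2 = 1

Summary:
  λ = 4: algebraic multiplicity = 3, geometric multiplicity = 1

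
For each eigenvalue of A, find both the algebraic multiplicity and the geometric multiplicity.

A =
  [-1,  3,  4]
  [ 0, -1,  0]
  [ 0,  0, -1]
λ = -1: alg = 3, geom = 2

Step 1 — factor the characteristic polynomial to read off the algebraic multiplicities:
  χ_A(x) = (x + 1)^3

Step 2 — compute geometric multiplicities via the rank-nullity identity g(λ) = n − rank(A − λI):
  rank(A − (-1)·I) = 1, so dim ker(A − (-1)·I) = n − 1 = 2

Summary:
  λ = -1: algebraic multiplicity = 3, geometric multiplicity = 2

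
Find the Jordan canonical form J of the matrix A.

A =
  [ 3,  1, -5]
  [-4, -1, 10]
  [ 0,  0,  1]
J_2(1) ⊕ J_1(1)

The characteristic polynomial is
  det(x·I − A) = x^3 - 3*x^2 + 3*x - 1 = (x - 1)^3

Eigenvalues and multiplicities (the geometric multiplicity of λ is n − rank(A − λI), which equals the number of Jordan blocks for λ):
  λ = 1: algebraic multiplicity = 3, geometric multiplicity = 2

Determining the block sizes for each eigenvalue:
  λ = 1: 2 blocks summing to 3 forces exactly one block of size 2 and the rest size 1 → block sizes [2, 1]

Assembling the blocks gives a Jordan form
J =
  [1, 1, 0]
  [0, 1, 0]
  [0, 0, 1]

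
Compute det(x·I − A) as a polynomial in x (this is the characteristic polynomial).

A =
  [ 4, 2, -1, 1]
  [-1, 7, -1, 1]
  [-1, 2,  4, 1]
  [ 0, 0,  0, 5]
x^4 - 20*x^3 + 150*x^2 - 500*x + 625

Expanding det(x·I − A) (e.g. by cofactor expansion or by noting that A is similar to its Jordan form J, which has the same characteristic polynomial as A) gives
  χ_A(x) = x^4 - 20*x^3 + 150*x^2 - 500*x + 625
which factors as (x - 5)^4. The eigenvalues (with algebraic multiplicities) are λ = 5 with multiplicity 4.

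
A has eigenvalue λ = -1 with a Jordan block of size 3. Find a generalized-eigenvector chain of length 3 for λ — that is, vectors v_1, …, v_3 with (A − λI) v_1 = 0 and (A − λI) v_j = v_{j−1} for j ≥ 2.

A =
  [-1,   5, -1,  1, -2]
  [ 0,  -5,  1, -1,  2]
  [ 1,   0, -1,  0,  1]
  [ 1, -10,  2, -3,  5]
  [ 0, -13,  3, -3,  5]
A Jordan chain for λ = -1 of length 3:
v_1 = (-4, 0, -8, 0, 4)ᵀ
v_2 = (5, -4, 0, -10, -13)ᵀ
v_3 = (0, 1, 0, 0, 0)ᵀ

Let N = A − (-1)·I. We want v_3 with N^3 v_3 = 0 but N^2 v_3 ≠ 0; then v_{j-1} := N · v_j for j = 3, …, 2.

Pick v_3 = (0, 1, 0, 0, 0)ᵀ.
Then v_2 = N · v_3 = (5, -4, 0, -10, -13)ᵀ.
Then v_1 = N · v_2 = (-4, 0, -8, 0, 4)ᵀ.

Sanity check: (A − (-1)·I) v_1 = (0, 0, 0, 0, 0)ᵀ = 0. ✓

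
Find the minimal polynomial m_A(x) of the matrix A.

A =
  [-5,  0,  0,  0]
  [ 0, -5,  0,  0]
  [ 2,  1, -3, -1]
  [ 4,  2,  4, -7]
x^2 + 10*x + 25

The characteristic polynomial is χ_A(x) = (x + 5)^4, so the eigenvalues are known. The minimal polynomial is
  m_A(x) = Π_λ (x − λ)^{k_λ}
where k_λ is the size of the *largest* Jordan block for λ (equivalently, the smallest k with (A − λI)^k v = 0 for every generalised eigenvector v of λ).

  λ = -5: largest Jordan block has size 2, contributing (x + 5)^2

So m_A(x) = (x + 5)^2 = x^2 + 10*x + 25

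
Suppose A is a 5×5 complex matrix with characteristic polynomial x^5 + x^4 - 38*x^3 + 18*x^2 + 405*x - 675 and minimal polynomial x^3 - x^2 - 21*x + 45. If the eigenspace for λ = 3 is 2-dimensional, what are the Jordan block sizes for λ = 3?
Block sizes for λ = 3: [2, 1]

Step 1 — from the characteristic polynomial, algebraic multiplicity of λ = 3 is 3. From dim ker(A − (3)·I) = 2, there are exactly 2 Jordan blocks for λ = 3.
Step 2 — from the minimal polynomial, the factor (x − 3)^2 tells us the largest block for λ = 3 has size 2.
Step 3 — with total size 3, 2 blocks, and largest block 2, the block sizes (in nonincreasing order) are [2, 1].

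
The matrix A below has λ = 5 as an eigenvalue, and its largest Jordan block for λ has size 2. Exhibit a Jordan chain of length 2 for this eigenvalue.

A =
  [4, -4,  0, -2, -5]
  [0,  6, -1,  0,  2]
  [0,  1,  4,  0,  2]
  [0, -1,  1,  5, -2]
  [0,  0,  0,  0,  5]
A Jordan chain for λ = 5 of length 2:
v_1 = (2, -1, -1, 1, 0)ᵀ
v_2 = (2, -1, 0, 0, 0)ᵀ

Let N = A − (5)·I. We want v_2 with N^2 v_2 = 0 but N^1 v_2 ≠ 0; then v_{j-1} := N · v_j for j = 2, …, 2.

Pick v_2 = (2, -1, 0, 0, 0)ᵀ.
Then v_1 = N · v_2 = (2, -1, -1, 1, 0)ᵀ.

Sanity check: (A − (5)·I) v_1 = (0, 0, 0, 0, 0)ᵀ = 0. ✓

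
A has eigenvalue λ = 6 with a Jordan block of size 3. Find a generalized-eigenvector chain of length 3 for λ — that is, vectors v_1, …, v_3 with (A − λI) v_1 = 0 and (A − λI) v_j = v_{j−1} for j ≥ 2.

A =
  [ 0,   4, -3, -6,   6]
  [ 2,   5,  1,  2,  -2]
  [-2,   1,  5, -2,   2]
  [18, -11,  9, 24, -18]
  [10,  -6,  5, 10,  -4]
A Jordan chain for λ = 6 of length 3:
v_1 = (2, 0, 0, -4, -2)ᵀ
v_2 = (-6, 2, -2, 18, 10)ᵀ
v_3 = (1, 0, 0, 0, 0)ᵀ

Let N = A − (6)·I. We want v_3 with N^3 v_3 = 0 but N^2 v_3 ≠ 0; then v_{j-1} := N · v_j for j = 3, …, 2.

Pick v_3 = (1, 0, 0, 0, 0)ᵀ.
Then v_2 = N · v_3 = (-6, 2, -2, 18, 10)ᵀ.
Then v_1 = N · v_2 = (2, 0, 0, -4, -2)ᵀ.

Sanity check: (A − (6)·I) v_1 = (0, 0, 0, 0, 0)ᵀ = 0. ✓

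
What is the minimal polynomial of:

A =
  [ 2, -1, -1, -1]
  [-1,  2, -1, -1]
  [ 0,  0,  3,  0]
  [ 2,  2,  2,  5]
x^2 - 6*x + 9

The characteristic polynomial is χ_A(x) = (x - 3)^4, so the eigenvalues are known. The minimal polynomial is
  m_A(x) = Π_λ (x − λ)^{k_λ}
where k_λ is the size of the *largest* Jordan block for λ (equivalently, the smallest k with (A − λI)^k v = 0 for every generalised eigenvector v of λ).

  λ = 3: largest Jordan block has size 2, contributing (x − 3)^2

So m_A(x) = (x - 3)^2 = x^2 - 6*x + 9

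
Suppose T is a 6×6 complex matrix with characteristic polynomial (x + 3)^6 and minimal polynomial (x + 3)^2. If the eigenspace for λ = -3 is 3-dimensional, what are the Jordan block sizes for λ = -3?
Block sizes for λ = -3: [2, 2, 2]

Step 1 — from the characteristic polynomial, algebraic multiplicity of λ = -3 is 6. From dim ker(T − (-3)·I) = 3, there are exactly 3 Jordan blocks for λ = -3.
Step 2 — from the minimal polynomial, the factor (x + 3)^2 tells us the largest block for λ = -3 has size 2.
Step 3 — with total size 6, 3 blocks, and largest block 2, the block sizes (in nonincreasing order) are [2, 2, 2].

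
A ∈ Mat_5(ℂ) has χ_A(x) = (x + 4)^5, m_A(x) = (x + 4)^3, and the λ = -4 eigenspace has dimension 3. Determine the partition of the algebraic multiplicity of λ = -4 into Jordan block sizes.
Block sizes for λ = -4: [3, 1, 1]

Step 1 — from the characteristic polynomial, algebraic multiplicity of λ = -4 is 5. From dim ker(A − (-4)·I) = 3, there are exactly 3 Jordan blocks for λ = -4.
Step 2 — from the minimal polynomial, the factor (x + 4)^3 tells us the largest block for λ = -4 has size 3.
Step 3 — with total size 5, 3 blocks, and largest block 3, the block sizes (in nonincreasing order) are [3, 1, 1].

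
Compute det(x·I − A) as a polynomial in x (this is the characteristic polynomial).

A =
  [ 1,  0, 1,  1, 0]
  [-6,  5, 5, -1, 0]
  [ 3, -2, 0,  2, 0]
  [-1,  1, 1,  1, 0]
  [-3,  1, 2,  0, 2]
x^5 - 9*x^4 + 32*x^3 - 56*x^2 + 48*x - 16

Expanding det(x·I − A) (e.g. by cofactor expansion or by noting that A is similar to its Jordan form J, which has the same characteristic polynomial as A) gives
  χ_A(x) = x^5 - 9*x^4 + 32*x^3 - 56*x^2 + 48*x - 16
which factors as (x - 2)^4*(x - 1). The eigenvalues (with algebraic multiplicities) are λ = 1 with multiplicity 1, λ = 2 with multiplicity 4.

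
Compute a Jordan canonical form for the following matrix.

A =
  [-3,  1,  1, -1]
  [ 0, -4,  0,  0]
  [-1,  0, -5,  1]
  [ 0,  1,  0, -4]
J_2(-4) ⊕ J_2(-4)

The characteristic polynomial is
  det(x·I − A) = x^4 + 16*x^3 + 96*x^2 + 256*x + 256 = (x + 4)^4

Eigenvalues and multiplicities (the geometric multiplicity of λ is n − rank(A − λI), which equals the number of Jordan blocks for λ):
  λ = -4: algebraic multiplicity = 4, geometric multiplicity = 2

Determining the block sizes for each eigenvalue:
  λ = -4: with am = 4 and gm = 2, the partition is not yet determined (e.g. several partitions of 4 into 2 parts exist). Let N = A − (-4)·I. Computing rank(N^1) = 2, rank(N^2) = 0; the number of blocks of size ≥ j is rank(N^{j−1}) − rank(N^j), giving [2, 2]. So we have 2 block(s) of size 2 → block sizes [2, 2]

Assembling the blocks gives a Jordan form
J =
  [-4,  1,  0,  0]
  [ 0, -4,  0,  0]
  [ 0,  0, -4,  1]
  [ 0,  0,  0, -4]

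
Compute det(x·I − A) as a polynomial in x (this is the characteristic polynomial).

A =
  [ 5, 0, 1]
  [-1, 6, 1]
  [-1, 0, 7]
x^3 - 18*x^2 + 108*x - 216

Expanding det(x·I − A) (e.g. by cofactor expansion or by noting that A is similar to its Jordan form J, which has the same characteristic polynomial as A) gives
  χ_A(x) = x^3 - 18*x^2 + 108*x - 216
which factors as (x - 6)^3. The eigenvalues (with algebraic multiplicities) are λ = 6 with multiplicity 3.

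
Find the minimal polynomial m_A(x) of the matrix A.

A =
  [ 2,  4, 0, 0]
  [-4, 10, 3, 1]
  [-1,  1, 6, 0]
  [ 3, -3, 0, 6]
x^3 - 18*x^2 + 108*x - 216

The characteristic polynomial is χ_A(x) = (x - 6)^4, so the eigenvalues are known. The minimal polynomial is
  m_A(x) = Π_λ (x − λ)^{k_λ}
where k_λ is the size of the *largest* Jordan block for λ (equivalently, the smallest k with (A − λI)^k v = 0 for every generalised eigenvector v of λ).

  λ = 6: largest Jordan block has size 3, contributing (x − 6)^3

So m_A(x) = (x - 6)^3 = x^3 - 18*x^2 + 108*x - 216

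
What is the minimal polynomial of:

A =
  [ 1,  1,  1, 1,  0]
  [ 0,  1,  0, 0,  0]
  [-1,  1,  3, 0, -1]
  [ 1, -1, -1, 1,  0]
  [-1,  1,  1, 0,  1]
x^3 - 4*x^2 + 5*x - 2

The characteristic polynomial is χ_A(x) = (x - 2)^2*(x - 1)^3, so the eigenvalues are known. The minimal polynomial is
  m_A(x) = Π_λ (x − λ)^{k_λ}
where k_λ is the size of the *largest* Jordan block for λ (equivalently, the smallest k with (A − λI)^k v = 0 for every generalised eigenvector v of λ).

  λ = 1: largest Jordan block has size 2, contributing (x − 1)^2
  λ = 2: largest Jordan block has size 1, contributing (x − 2)

So m_A(x) = (x - 2)*(x - 1)^2 = x^3 - 4*x^2 + 5*x - 2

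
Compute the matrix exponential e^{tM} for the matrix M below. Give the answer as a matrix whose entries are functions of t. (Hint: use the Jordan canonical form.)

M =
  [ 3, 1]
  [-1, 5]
e^{tM} =
  [-t*exp(4*t) + exp(4*t), t*exp(4*t)]
  [-t*exp(4*t), t*exp(4*t) + exp(4*t)]

Strategy: write M = P · J · P⁻¹ where J is a Jordan canonical form, so e^{tM} = P · e^{tJ} · P⁻¹, and e^{tJ} can be computed block-by-block.

M has Jordan form
J =
  [4, 1]
  [0, 4]
(up to reordering of blocks).

Per-block formulas:
  For a 2×2 Jordan block J_2(4): exp(t · J_2(4)) = e^(4t)·(I + t·N), where N is the 2×2 nilpotent shift.

After assembling e^{tJ} and conjugating by P, we get:

e^{tM} =
  [-t*exp(4*t) + exp(4*t), t*exp(4*t)]
  [-t*exp(4*t), t*exp(4*t) + exp(4*t)]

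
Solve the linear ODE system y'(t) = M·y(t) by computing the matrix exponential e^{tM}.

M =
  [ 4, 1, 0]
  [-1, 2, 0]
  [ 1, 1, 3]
e^{tM} =
  [t*exp(3*t) + exp(3*t), t*exp(3*t), 0]
  [-t*exp(3*t), -t*exp(3*t) + exp(3*t), 0]
  [t*exp(3*t), t*exp(3*t), exp(3*t)]

Strategy: write M = P · J · P⁻¹ where J is a Jordan canonical form, so e^{tM} = P · e^{tJ} · P⁻¹, and e^{tJ} can be computed block-by-block.

M has Jordan form
J =
  [3, 1, 0]
  [0, 3, 0]
  [0, 0, 3]
(up to reordering of blocks).

Per-block formulas:
  For a 1×1 block at λ = 3: exp(t · [3]) = [e^(3t)].
  For a 2×2 Jordan block J_2(3): exp(t · J_2(3)) = e^(3t)·(I + t·N), where N is the 2×2 nilpotent shift.

After assembling e^{tJ} and conjugating by P, we get:

e^{tM} =
  [t*exp(3*t) + exp(3*t), t*exp(3*t), 0]
  [-t*exp(3*t), -t*exp(3*t) + exp(3*t), 0]
  [t*exp(3*t), t*exp(3*t), exp(3*t)]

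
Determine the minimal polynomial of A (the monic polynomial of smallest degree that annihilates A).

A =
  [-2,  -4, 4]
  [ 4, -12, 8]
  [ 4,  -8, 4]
x^2 + 6*x + 8

The characteristic polynomial is χ_A(x) = (x + 2)*(x + 4)^2, so the eigenvalues are known. The minimal polynomial is
  m_A(x) = Π_λ (x − λ)^{k_λ}
where k_λ is the size of the *largest* Jordan block for λ (equivalently, the smallest k with (A − λI)^k v = 0 for every generalised eigenvector v of λ).

  λ = -4: largest Jordan block has size 1, contributing (x + 4)
  λ = -2: largest Jordan block has size 1, contributing (x + 2)

So m_A(x) = (x + 2)*(x + 4) = x^2 + 6*x + 8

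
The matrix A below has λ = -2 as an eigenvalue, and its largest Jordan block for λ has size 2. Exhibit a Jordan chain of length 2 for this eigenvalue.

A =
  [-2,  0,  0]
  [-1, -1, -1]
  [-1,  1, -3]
A Jordan chain for λ = -2 of length 2:
v_1 = (0, -1, -1)ᵀ
v_2 = (1, 0, 0)ᵀ

Let N = A − (-2)·I. We want v_2 with N^2 v_2 = 0 but N^1 v_2 ≠ 0; then v_{j-1} := N · v_j for j = 2, …, 2.

Pick v_2 = (1, 0, 0)ᵀ.
Then v_1 = N · v_2 = (0, -1, -1)ᵀ.

Sanity check: (A − (-2)·I) v_1 = (0, 0, 0)ᵀ = 0. ✓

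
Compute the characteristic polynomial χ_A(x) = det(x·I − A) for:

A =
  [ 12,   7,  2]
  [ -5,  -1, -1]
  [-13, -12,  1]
x^3 - 12*x^2 + 48*x - 64

Expanding det(x·I − A) (e.g. by cofactor expansion or by noting that A is similar to its Jordan form J, which has the same characteristic polynomial as A) gives
  χ_A(x) = x^3 - 12*x^2 + 48*x - 64
which factors as (x - 4)^3. The eigenvalues (with algebraic multiplicities) are λ = 4 with multiplicity 3.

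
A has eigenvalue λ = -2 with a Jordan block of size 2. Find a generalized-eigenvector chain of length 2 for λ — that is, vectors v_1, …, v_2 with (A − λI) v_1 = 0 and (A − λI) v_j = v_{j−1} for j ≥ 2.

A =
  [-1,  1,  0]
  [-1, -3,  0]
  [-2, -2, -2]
A Jordan chain for λ = -2 of length 2:
v_1 = (1, -1, -2)ᵀ
v_2 = (1, 0, 0)ᵀ

Let N = A − (-2)·I. We want v_2 with N^2 v_2 = 0 but N^1 v_2 ≠ 0; then v_{j-1} := N · v_j for j = 2, …, 2.

Pick v_2 = (1, 0, 0)ᵀ.
Then v_1 = N · v_2 = (1, -1, -2)ᵀ.

Sanity check: (A − (-2)·I) v_1 = (0, 0, 0)ᵀ = 0. ✓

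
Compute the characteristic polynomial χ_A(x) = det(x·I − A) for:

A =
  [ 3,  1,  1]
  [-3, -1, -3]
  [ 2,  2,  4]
x^3 - 6*x^2 + 12*x - 8

Expanding det(x·I − A) (e.g. by cofactor expansion or by noting that A is similar to its Jordan form J, which has the same characteristic polynomial as A) gives
  χ_A(x) = x^3 - 6*x^2 + 12*x - 8
which factors as (x - 2)^3. The eigenvalues (with algebraic multiplicities) are λ = 2 with multiplicity 3.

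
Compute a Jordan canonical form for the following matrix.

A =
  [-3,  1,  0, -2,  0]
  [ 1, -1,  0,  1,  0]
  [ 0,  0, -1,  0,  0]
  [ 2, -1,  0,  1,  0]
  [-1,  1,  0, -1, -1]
J_3(-1) ⊕ J_1(-1) ⊕ J_1(-1)

The characteristic polynomial is
  det(x·I − A) = x^5 + 5*x^4 + 10*x^3 + 10*x^2 + 5*x + 1 = (x + 1)^5

Eigenvalues and multiplicities (the geometric multiplicity of λ is n − rank(A − λI), which equals the number of Jordan blocks for λ):
  λ = -1: algebraic multiplicity = 5, geometric multiplicity = 3

Determining the block sizes for each eigenvalue:
  λ = -1: with am = 5 and gm = 3, the partition is not yet determined (e.g. several partitions of 5 into 3 parts exist). Let N = A − (-1)·I. Computing rank(N^1) = 2, rank(N^2) = 1, rank(N^3) = 0; the number of blocks of size ≥ j is rank(N^{j−1}) − rank(N^j), giving [3, 1, 1]. So we have 1 block(s) of size 3, 2 block(s) of size 1 → block sizes [3, 1, 1]

Assembling the blocks gives a Jordan form
J =
  [-1,  1,  0,  0,  0]
  [ 0, -1,  1,  0,  0]
  [ 0,  0, -1,  0,  0]
  [ 0,  0,  0, -1,  0]
  [ 0,  0,  0,  0, -1]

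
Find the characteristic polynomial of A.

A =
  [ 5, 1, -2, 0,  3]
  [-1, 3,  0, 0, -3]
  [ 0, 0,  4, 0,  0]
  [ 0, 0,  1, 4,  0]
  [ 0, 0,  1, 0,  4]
x^5 - 20*x^4 + 160*x^3 - 640*x^2 + 1280*x - 1024

Expanding det(x·I − A) (e.g. by cofactor expansion or by noting that A is similar to its Jordan form J, which has the same characteristic polynomial as A) gives
  χ_A(x) = x^5 - 20*x^4 + 160*x^3 - 640*x^2 + 1280*x - 1024
which factors as (x - 4)^5. The eigenvalues (with algebraic multiplicities) are λ = 4 with multiplicity 5.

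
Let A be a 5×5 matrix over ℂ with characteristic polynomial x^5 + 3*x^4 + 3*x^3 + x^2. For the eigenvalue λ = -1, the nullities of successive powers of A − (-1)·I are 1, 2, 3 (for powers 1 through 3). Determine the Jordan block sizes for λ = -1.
Block sizes for λ = -1: [3]

From the dimensions of kernels of powers, the number of Jordan blocks of size at least j is d_j − d_{j−1} where d_j = dim ker(N^j) (with d_0 = 0). Computing the differences gives [1, 1, 1].
The number of blocks of size exactly k is (#blocks of size ≥ k) − (#blocks of size ≥ k + 1), so the partition is: 1 block(s) of size 3.
In nonincreasing order the block sizes are [3].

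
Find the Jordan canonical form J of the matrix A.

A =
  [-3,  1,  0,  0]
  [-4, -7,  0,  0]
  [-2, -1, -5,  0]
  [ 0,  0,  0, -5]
J_2(-5) ⊕ J_1(-5) ⊕ J_1(-5)

The characteristic polynomial is
  det(x·I − A) = x^4 + 20*x^3 + 150*x^2 + 500*x + 625 = (x + 5)^4

Eigenvalues and multiplicities (the geometric multiplicity of λ is n − rank(A − λI), which equals the number of Jordan blocks for λ):
  λ = -5: algebraic multiplicity = 4, geometric multiplicity = 3

Determining the block sizes for each eigenvalue:
  λ = -5: 3 blocks summing to 4 forces exactly one block of size 2 and the rest size 1 → block sizes [2, 1, 1]

Assembling the blocks gives a Jordan form
J =
  [-5,  1,  0,  0]
  [ 0, -5,  0,  0]
  [ 0,  0, -5,  0]
  [ 0,  0,  0, -5]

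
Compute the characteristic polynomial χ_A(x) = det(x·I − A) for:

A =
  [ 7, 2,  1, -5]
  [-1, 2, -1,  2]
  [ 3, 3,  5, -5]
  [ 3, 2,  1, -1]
x^4 - 13*x^3 + 63*x^2 - 135*x + 108

Expanding det(x·I − A) (e.g. by cofactor expansion or by noting that A is similar to its Jordan form J, which has the same characteristic polynomial as A) gives
  χ_A(x) = x^4 - 13*x^3 + 63*x^2 - 135*x + 108
which factors as (x - 4)*(x - 3)^3. The eigenvalues (with algebraic multiplicities) are λ = 3 with multiplicity 3, λ = 4 with multiplicity 1.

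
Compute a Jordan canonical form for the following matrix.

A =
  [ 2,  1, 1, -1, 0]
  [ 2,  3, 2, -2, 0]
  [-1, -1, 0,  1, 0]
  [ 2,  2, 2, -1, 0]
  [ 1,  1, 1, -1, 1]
J_2(1) ⊕ J_1(1) ⊕ J_1(1) ⊕ J_1(1)

The characteristic polynomial is
  det(x·I − A) = x^5 - 5*x^4 + 10*x^3 - 10*x^2 + 5*x - 1 = (x - 1)^5

Eigenvalues and multiplicities (the geometric multiplicity of λ is n − rank(A − λI), which equals the number of Jordan blocks for λ):
  λ = 1: algebraic multiplicity = 5, geometric multiplicity = 4

Determining the block sizes for each eigenvalue:
  λ = 1: 4 blocks summing to 5 forces exactly one block of size 2 and the rest size 1 → block sizes [2, 1, 1, 1]

Assembling the blocks gives a Jordan form
J =
  [1, 1, 0, 0, 0]
  [0, 1, 0, 0, 0]
  [0, 0, 1, 0, 0]
  [0, 0, 0, 1, 0]
  [0, 0, 0, 0, 1]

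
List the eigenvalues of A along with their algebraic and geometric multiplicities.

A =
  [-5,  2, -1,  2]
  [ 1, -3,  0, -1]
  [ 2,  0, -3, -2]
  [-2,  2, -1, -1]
λ = -3: alg = 4, geom = 2

Step 1 — factor the characteristic polynomial to read off the algebraic multiplicities:
  χ_A(x) = (x + 3)^4

Step 2 — compute geometric multiplicities via the rank-nullity identity g(λ) = n − rank(A − λI):
  rank(A − (-3)·I) = 2, so dim ker(A − (-3)·I) = n − 2 = 2

Summary:
  λ = -3: algebraic multiplicity = 4, geometric multiplicity = 2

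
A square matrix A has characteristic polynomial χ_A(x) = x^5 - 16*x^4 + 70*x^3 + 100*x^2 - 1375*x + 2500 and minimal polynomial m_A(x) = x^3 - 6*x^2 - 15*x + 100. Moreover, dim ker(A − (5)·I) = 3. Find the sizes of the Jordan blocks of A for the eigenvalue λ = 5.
Block sizes for λ = 5: [2, 1, 1]

Step 1 — from the characteristic polynomial, algebraic multiplicity of λ = 5 is 4. From dim ker(A − (5)·I) = 3, there are exactly 3 Jordan blocks for λ = 5.
Step 2 — from the minimal polynomial, the factor (x − 5)^2 tells us the largest block for λ = 5 has size 2.
Step 3 — with total size 4, 3 blocks, and largest block 2, the block sizes (in nonincreasing order) are [2, 1, 1].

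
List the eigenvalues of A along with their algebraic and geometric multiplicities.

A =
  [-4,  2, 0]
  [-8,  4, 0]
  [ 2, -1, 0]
λ = 0: alg = 3, geom = 2

Step 1 — factor the characteristic polynomial to read off the algebraic multiplicities:
  χ_A(x) = x^3

Step 2 — compute geometric multiplicities via the rank-nullity identity g(λ) = n − rank(A − λI):
  rank(A − (0)·I) = 1, so dim ker(A − (0)·I) = n − 1 = 2

Summary:
  λ = 0: algebraic multiplicity = 3, geometric multiplicity = 2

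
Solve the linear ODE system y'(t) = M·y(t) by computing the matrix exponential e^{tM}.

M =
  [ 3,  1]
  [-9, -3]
e^{tM} =
  [3*t + 1, t]
  [-9*t, 1 - 3*t]

Strategy: write M = P · J · P⁻¹ where J is a Jordan canonical form, so e^{tM} = P · e^{tJ} · P⁻¹, and e^{tJ} can be computed block-by-block.

M has Jordan form
J =
  [0, 1]
  [0, 0]
(up to reordering of blocks).

Per-block formulas:
  For a 2×2 Jordan block J_2(0): exp(t · J_2(0)) = e^(0t)·(I + t·N), where N is the 2×2 nilpotent shift.

After assembling e^{tJ} and conjugating by P, we get:

e^{tM} =
  [3*t + 1, t]
  [-9*t, 1 - 3*t]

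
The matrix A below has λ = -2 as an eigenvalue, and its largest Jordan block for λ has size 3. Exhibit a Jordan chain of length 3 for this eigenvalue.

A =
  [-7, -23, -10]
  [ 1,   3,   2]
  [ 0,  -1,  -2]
A Jordan chain for λ = -2 of length 3:
v_1 = (2, 0, -1)ᵀ
v_2 = (-5, 1, 0)ᵀ
v_3 = (1, 0, 0)ᵀ

Let N = A − (-2)·I. We want v_3 with N^3 v_3 = 0 but N^2 v_3 ≠ 0; then v_{j-1} := N · v_j for j = 3, …, 2.

Pick v_3 = (1, 0, 0)ᵀ.
Then v_2 = N · v_3 = (-5, 1, 0)ᵀ.
Then v_1 = N · v_2 = (2, 0, -1)ᵀ.

Sanity check: (A − (-2)·I) v_1 = (0, 0, 0)ᵀ = 0. ✓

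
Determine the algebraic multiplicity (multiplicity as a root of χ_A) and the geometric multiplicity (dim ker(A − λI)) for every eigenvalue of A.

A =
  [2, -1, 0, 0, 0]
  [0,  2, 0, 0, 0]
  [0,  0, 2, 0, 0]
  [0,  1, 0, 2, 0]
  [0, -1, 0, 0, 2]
λ = 2: alg = 5, geom = 4

Step 1 — factor the characteristic polynomial to read off the algebraic multiplicities:
  χ_A(x) = (x - 2)^5

Step 2 — compute geometric multiplicities via the rank-nullity identity g(λ) = n − rank(A − λI):
  rank(A − (2)·I) = 1, so dim ker(A − (2)·I) = n − 1 = 4

Summary:
  λ = 2: algebraic multiplicity = 5, geometric multiplicity = 4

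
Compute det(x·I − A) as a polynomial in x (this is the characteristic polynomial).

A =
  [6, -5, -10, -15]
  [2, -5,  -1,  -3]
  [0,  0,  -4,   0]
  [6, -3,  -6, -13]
x^4 + 16*x^3 + 96*x^2 + 256*x + 256

Expanding det(x·I − A) (e.g. by cofactor expansion or by noting that A is similar to its Jordan form J, which has the same characteristic polynomial as A) gives
  χ_A(x) = x^4 + 16*x^3 + 96*x^2 + 256*x + 256
which factors as (x + 4)^4. The eigenvalues (with algebraic multiplicities) are λ = -4 with multiplicity 4.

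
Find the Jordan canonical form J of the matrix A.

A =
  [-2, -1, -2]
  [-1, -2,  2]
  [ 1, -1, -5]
J_2(-3) ⊕ J_1(-3)

The characteristic polynomial is
  det(x·I − A) = x^3 + 9*x^2 + 27*x + 27 = (x + 3)^3

Eigenvalues and multiplicities (the geometric multiplicity of λ is n − rank(A − λI), which equals the number of Jordan blocks for λ):
  λ = -3: algebraic multiplicity = 3, geometric multiplicity = 2

Determining the block sizes for each eigenvalue:
  λ = -3: 2 blocks summing to 3 forces exactly one block of size 2 and the rest size 1 → block sizes [2, 1]

Assembling the blocks gives a Jordan form
J =
  [-3,  1,  0]
  [ 0, -3,  0]
  [ 0,  0, -3]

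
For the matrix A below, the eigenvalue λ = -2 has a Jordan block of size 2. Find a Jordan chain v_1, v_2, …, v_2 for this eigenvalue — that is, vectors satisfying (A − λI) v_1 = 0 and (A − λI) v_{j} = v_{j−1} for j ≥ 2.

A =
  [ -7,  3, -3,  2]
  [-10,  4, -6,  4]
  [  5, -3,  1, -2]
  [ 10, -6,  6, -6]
A Jordan chain for λ = -2 of length 2:
v_1 = (-5, -10, 5, 10)ᵀ
v_2 = (1, 0, 0, 0)ᵀ

Let N = A − (-2)·I. We want v_2 with N^2 v_2 = 0 but N^1 v_2 ≠ 0; then v_{j-1} := N · v_j for j = 2, …, 2.

Pick v_2 = (1, 0, 0, 0)ᵀ.
Then v_1 = N · v_2 = (-5, -10, 5, 10)ᵀ.

Sanity check: (A − (-2)·I) v_1 = (0, 0, 0, 0)ᵀ = 0. ✓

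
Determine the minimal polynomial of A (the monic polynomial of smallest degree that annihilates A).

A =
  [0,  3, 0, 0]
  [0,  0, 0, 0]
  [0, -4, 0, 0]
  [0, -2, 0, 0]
x^2

The characteristic polynomial is χ_A(x) = x^4, so the eigenvalues are known. The minimal polynomial is
  m_A(x) = Π_λ (x − λ)^{k_λ}
where k_λ is the size of the *largest* Jordan block for λ (equivalently, the smallest k with (A − λI)^k v = 0 for every generalised eigenvector v of λ).

  λ = 0: largest Jordan block has size 2, contributing (x − 0)^2

So m_A(x) = x^2 = x^2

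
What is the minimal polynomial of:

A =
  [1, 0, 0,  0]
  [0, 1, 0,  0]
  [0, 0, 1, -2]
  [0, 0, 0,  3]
x^2 - 4*x + 3

The characteristic polynomial is χ_A(x) = (x - 3)*(x - 1)^3, so the eigenvalues are known. The minimal polynomial is
  m_A(x) = Π_λ (x − λ)^{k_λ}
where k_λ is the size of the *largest* Jordan block for λ (equivalently, the smallest k with (A − λI)^k v = 0 for every generalised eigenvector v of λ).

  λ = 1: largest Jordan block has size 1, contributing (x − 1)
  λ = 3: largest Jordan block has size 1, contributing (x − 3)

So m_A(x) = (x - 3)*(x - 1) = x^2 - 4*x + 3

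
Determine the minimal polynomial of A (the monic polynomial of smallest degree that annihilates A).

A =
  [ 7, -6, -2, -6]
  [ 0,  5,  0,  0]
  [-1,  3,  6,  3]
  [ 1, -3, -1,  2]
x^2 - 10*x + 25

The characteristic polynomial is χ_A(x) = (x - 5)^4, so the eigenvalues are known. The minimal polynomial is
  m_A(x) = Π_λ (x − λ)^{k_λ}
where k_λ is the size of the *largest* Jordan block for λ (equivalently, the smallest k with (A − λI)^k v = 0 for every generalised eigenvector v of λ).

  λ = 5: largest Jordan block has size 2, contributing (x − 5)^2

So m_A(x) = (x - 5)^2 = x^2 - 10*x + 25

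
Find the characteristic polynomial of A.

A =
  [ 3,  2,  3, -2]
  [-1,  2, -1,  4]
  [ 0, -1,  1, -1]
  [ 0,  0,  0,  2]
x^4 - 8*x^3 + 24*x^2 - 32*x + 16

Expanding det(x·I − A) (e.g. by cofactor expansion or by noting that A is similar to its Jordan form J, which has the same characteristic polynomial as A) gives
  χ_A(x) = x^4 - 8*x^3 + 24*x^2 - 32*x + 16
which factors as (x - 2)^4. The eigenvalues (with algebraic multiplicities) are λ = 2 with multiplicity 4.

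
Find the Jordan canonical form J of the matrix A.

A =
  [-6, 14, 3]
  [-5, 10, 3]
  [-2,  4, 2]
J_3(2)

The characteristic polynomial is
  det(x·I − A) = x^3 - 6*x^2 + 12*x - 8 = (x - 2)^3

Eigenvalues and multiplicities (the geometric multiplicity of λ is n − rank(A − λI), which equals the number of Jordan blocks for λ):
  λ = 2: algebraic multiplicity = 3, geometric multiplicity = 1

Determining the block sizes for each eigenvalue:
  λ = 2: one block (gm = 1), so the single block has size am = 3 → block sizes [3]

Assembling the blocks gives a Jordan form
J =
  [2, 1, 0]
  [0, 2, 1]
  [0, 0, 2]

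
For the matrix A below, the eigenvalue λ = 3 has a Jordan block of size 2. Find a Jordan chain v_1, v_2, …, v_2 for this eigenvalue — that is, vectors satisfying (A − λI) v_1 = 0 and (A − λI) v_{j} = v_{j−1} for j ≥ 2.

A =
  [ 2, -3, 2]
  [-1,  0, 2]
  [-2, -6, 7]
A Jordan chain for λ = 3 of length 2:
v_1 = (-1, -1, -2)ᵀ
v_2 = (1, 0, 0)ᵀ

Let N = A − (3)·I. We want v_2 with N^2 v_2 = 0 but N^1 v_2 ≠ 0; then v_{j-1} := N · v_j for j = 2, …, 2.

Pick v_2 = (1, 0, 0)ᵀ.
Then v_1 = N · v_2 = (-1, -1, -2)ᵀ.

Sanity check: (A − (3)·I) v_1 = (0, 0, 0)ᵀ = 0. ✓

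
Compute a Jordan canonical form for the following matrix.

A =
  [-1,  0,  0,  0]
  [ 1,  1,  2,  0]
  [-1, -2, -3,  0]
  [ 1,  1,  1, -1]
J_2(-1) ⊕ J_2(-1)

The characteristic polynomial is
  det(x·I − A) = x^4 + 4*x^3 + 6*x^2 + 4*x + 1 = (x + 1)^4

Eigenvalues and multiplicities (the geometric multiplicity of λ is n − rank(A − λI), which equals the number of Jordan blocks for λ):
  λ = -1: algebraic multiplicity = 4, geometric multiplicity = 2

Determining the block sizes for each eigenvalue:
  λ = -1: with am = 4 and gm = 2, the partition is not yet determined (e.g. several partitions of 4 into 2 parts exist). Let N = A − (-1)·I. Computing rank(N^1) = 2, rank(N^2) = 0; the number of blocks of size ≥ j is rank(N^{j−1}) − rank(N^j), giving [2, 2]. So we have 2 block(s) of size 2 → block sizes [2, 2]

Assembling the blocks gives a Jordan form
J =
  [-1,  1,  0,  0]
  [ 0, -1,  0,  0]
  [ 0,  0, -1,  1]
  [ 0,  0,  0, -1]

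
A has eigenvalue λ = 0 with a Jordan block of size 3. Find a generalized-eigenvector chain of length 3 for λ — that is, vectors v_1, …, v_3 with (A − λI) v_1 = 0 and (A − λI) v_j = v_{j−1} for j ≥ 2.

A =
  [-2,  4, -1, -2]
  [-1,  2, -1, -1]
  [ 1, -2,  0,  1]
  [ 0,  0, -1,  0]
A Jordan chain for λ = 0 of length 3:
v_1 = (-1, -1, 0, -1)ᵀ
v_2 = (-2, -1, 1, 0)ᵀ
v_3 = (1, 0, 0, 0)ᵀ

Let N = A − (0)·I. We want v_3 with N^3 v_3 = 0 but N^2 v_3 ≠ 0; then v_{j-1} := N · v_j for j = 3, …, 2.

Pick v_3 = (1, 0, 0, 0)ᵀ.
Then v_2 = N · v_3 = (-2, -1, 1, 0)ᵀ.
Then v_1 = N · v_2 = (-1, -1, 0, -1)ᵀ.

Sanity check: (A − (0)·I) v_1 = (0, 0, 0, 0)ᵀ = 0. ✓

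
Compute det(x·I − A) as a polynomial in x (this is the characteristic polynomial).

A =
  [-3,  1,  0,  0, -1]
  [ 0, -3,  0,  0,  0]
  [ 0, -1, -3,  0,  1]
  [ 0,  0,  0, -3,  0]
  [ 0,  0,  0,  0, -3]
x^5 + 15*x^4 + 90*x^3 + 270*x^2 + 405*x + 243

Expanding det(x·I − A) (e.g. by cofactor expansion or by noting that A is similar to its Jordan form J, which has the same characteristic polynomial as A) gives
  χ_A(x) = x^5 + 15*x^4 + 90*x^3 + 270*x^2 + 405*x + 243
which factors as (x + 3)^5. The eigenvalues (with algebraic multiplicities) are λ = -3 with multiplicity 5.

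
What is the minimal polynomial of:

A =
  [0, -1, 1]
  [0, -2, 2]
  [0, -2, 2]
x^2

The characteristic polynomial is χ_A(x) = x^3, so the eigenvalues are known. The minimal polynomial is
  m_A(x) = Π_λ (x − λ)^{k_λ}
where k_λ is the size of the *largest* Jordan block for λ (equivalently, the smallest k with (A − λI)^k v = 0 for every generalised eigenvector v of λ).

  λ = 0: largest Jordan block has size 2, contributing (x − 0)^2

So m_A(x) = x^2 = x^2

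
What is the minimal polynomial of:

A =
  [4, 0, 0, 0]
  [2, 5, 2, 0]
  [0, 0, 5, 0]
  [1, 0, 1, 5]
x^3 - 14*x^2 + 65*x - 100

The characteristic polynomial is χ_A(x) = (x - 5)^3*(x - 4), so the eigenvalues are known. The minimal polynomial is
  m_A(x) = Π_λ (x − λ)^{k_λ}
where k_λ is the size of the *largest* Jordan block for λ (equivalently, the smallest k with (A − λI)^k v = 0 for every generalised eigenvector v of λ).

  λ = 4: largest Jordan block has size 1, contributing (x − 4)
  λ = 5: largest Jordan block has size 2, contributing (x − 5)^2

So m_A(x) = (x - 5)^2*(x - 4) = x^3 - 14*x^2 + 65*x - 100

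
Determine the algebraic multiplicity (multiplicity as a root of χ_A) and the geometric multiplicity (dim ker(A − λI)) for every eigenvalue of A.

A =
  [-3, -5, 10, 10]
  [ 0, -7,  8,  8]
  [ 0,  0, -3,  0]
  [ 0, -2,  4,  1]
λ = -3: alg = 4, geom = 3

Step 1 — factor the characteristic polynomial to read off the algebraic multiplicities:
  χ_A(x) = (x + 3)^4

Step 2 — compute geometric multiplicities via the rank-nullity identity g(λ) = n − rank(A − λI):
  rank(A − (-3)·I) = 1, so dim ker(A − (-3)·I) = n − 1 = 3

Summary:
  λ = -3: algebraic multiplicity = 4, geometric multiplicity = 3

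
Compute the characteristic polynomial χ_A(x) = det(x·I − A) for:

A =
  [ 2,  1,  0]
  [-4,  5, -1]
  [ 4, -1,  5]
x^3 - 12*x^2 + 48*x - 64

Expanding det(x·I − A) (e.g. by cofactor expansion or by noting that A is similar to its Jordan form J, which has the same characteristic polynomial as A) gives
  χ_A(x) = x^3 - 12*x^2 + 48*x - 64
which factors as (x - 4)^3. The eigenvalues (with algebraic multiplicities) are λ = 4 with multiplicity 3.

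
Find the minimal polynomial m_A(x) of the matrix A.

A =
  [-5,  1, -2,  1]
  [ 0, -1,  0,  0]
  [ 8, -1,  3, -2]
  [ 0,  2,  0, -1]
x^2 + 2*x + 1

The characteristic polynomial is χ_A(x) = (x + 1)^4, so the eigenvalues are known. The minimal polynomial is
  m_A(x) = Π_λ (x − λ)^{k_λ}
where k_λ is the size of the *largest* Jordan block for λ (equivalently, the smallest k with (A − λI)^k v = 0 for every generalised eigenvector v of λ).

  λ = -1: largest Jordan block has size 2, contributing (x + 1)^2

So m_A(x) = (x + 1)^2 = x^2 + 2*x + 1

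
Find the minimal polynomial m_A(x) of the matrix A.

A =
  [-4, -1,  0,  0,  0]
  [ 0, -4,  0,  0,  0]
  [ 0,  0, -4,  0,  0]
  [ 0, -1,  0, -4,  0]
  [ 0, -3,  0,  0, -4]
x^2 + 8*x + 16

The characteristic polynomial is χ_A(x) = (x + 4)^5, so the eigenvalues are known. The minimal polynomial is
  m_A(x) = Π_λ (x − λ)^{k_λ}
where k_λ is the size of the *largest* Jordan block for λ (equivalently, the smallest k with (A − λI)^k v = 0 for every generalised eigenvector v of λ).

  λ = -4: largest Jordan block has size 2, contributing (x + 4)^2

So m_A(x) = (x + 4)^2 = x^2 + 8*x + 16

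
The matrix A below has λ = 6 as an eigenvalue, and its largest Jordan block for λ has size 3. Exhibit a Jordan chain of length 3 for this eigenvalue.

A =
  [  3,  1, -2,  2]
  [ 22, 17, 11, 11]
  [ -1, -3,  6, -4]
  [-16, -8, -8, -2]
A Jordan chain for λ = 6 of length 3:
v_1 = (1, -11, 1, 8)ᵀ
v_2 = (-3, 22, -1, -16)ᵀ
v_3 = (1, 0, 0, 0)ᵀ

Let N = A − (6)·I. We want v_3 with N^3 v_3 = 0 but N^2 v_3 ≠ 0; then v_{j-1} := N · v_j for j = 3, …, 2.

Pick v_3 = (1, 0, 0, 0)ᵀ.
Then v_2 = N · v_3 = (-3, 22, -1, -16)ᵀ.
Then v_1 = N · v_2 = (1, -11, 1, 8)ᵀ.

Sanity check: (A − (6)·I) v_1 = (0, 0, 0, 0)ᵀ = 0. ✓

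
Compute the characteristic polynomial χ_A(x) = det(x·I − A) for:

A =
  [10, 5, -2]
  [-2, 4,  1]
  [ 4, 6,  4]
x^3 - 18*x^2 + 108*x - 216

Expanding det(x·I − A) (e.g. by cofactor expansion or by noting that A is similar to its Jordan form J, which has the same characteristic polynomial as A) gives
  χ_A(x) = x^3 - 18*x^2 + 108*x - 216
which factors as (x - 6)^3. The eigenvalues (with algebraic multiplicities) are λ = 6 with multiplicity 3.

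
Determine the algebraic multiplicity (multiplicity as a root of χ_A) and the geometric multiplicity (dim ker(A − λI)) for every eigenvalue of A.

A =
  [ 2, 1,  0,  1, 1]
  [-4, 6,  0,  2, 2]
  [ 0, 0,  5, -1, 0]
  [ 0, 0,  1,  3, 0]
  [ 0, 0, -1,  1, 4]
λ = 4: alg = 5, geom = 3

Step 1 — factor the characteristic polynomial to read off the algebraic multiplicities:
  χ_A(x) = (x - 4)^5

Step 2 — compute geometric multiplicities via the rank-nullity identity g(λ) = n − rank(A − λI):
  rank(A − (4)·I) = 2, so dim ker(A − (4)·I) = n − 2 = 3

Summary:
  λ = 4: algebraic multiplicity = 5, geometric multiplicity = 3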